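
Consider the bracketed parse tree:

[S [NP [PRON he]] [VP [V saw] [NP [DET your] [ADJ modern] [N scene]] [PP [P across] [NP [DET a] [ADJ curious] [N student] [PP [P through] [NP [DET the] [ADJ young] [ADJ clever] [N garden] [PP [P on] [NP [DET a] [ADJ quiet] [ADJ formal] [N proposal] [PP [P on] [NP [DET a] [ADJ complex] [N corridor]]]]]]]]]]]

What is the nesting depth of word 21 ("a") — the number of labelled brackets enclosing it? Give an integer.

11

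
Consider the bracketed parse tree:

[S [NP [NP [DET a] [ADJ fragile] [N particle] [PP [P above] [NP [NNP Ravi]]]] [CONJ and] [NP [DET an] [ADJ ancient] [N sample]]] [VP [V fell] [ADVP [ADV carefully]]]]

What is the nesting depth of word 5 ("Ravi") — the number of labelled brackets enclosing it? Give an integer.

6

The word sits inside NNP, which is inside NP, inside PP, inside NP, inside NP, inside S — 6 brackets in all.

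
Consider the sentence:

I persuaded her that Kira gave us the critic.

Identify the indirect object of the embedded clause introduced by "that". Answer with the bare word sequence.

"gave" heads the VP of the embedded clause introduced by "that", and "us" is its indirect object.

us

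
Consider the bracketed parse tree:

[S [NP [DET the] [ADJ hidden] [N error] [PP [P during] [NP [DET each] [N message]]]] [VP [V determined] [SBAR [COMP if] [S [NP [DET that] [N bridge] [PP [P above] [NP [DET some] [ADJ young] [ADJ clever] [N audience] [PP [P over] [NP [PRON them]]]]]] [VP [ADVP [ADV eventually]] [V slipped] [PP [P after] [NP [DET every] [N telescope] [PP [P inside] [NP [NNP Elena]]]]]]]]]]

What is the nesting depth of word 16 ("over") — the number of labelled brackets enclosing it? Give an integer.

9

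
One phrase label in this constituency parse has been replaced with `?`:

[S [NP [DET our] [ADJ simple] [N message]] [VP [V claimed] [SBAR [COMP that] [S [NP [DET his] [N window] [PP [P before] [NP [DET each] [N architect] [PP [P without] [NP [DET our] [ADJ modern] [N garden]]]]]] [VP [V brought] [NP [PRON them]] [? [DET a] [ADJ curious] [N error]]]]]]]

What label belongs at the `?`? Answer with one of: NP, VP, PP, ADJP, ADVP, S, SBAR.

NP

The `?` node immediately contains: DET 'a', ADJ 'curious', N 'error'. That is the internal structure of a noun phrase, so the label is NP.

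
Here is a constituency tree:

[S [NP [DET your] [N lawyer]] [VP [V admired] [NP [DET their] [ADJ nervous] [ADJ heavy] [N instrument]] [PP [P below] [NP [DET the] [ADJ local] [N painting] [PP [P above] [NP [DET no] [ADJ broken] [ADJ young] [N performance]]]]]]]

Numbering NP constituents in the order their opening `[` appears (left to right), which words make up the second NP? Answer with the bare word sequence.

their nervous heavy instrument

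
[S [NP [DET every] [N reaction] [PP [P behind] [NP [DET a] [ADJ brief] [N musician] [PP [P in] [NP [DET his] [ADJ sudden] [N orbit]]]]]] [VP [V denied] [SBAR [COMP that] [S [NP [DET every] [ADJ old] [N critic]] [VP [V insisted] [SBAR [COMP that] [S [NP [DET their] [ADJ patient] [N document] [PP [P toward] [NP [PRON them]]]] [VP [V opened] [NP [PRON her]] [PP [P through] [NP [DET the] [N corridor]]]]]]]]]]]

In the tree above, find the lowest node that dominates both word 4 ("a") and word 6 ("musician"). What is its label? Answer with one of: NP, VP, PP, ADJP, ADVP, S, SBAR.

The smallest bracket enclosing both words is [NP a brief musician in his sudden orbit], so the label is NP.

NP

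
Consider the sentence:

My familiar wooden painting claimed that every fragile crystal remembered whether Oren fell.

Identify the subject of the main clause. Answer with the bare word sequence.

my familiar wooden painting

"my familiar wooden painting" is the NP that combines with the VP headed by "claimed" to form the main clause — the subject.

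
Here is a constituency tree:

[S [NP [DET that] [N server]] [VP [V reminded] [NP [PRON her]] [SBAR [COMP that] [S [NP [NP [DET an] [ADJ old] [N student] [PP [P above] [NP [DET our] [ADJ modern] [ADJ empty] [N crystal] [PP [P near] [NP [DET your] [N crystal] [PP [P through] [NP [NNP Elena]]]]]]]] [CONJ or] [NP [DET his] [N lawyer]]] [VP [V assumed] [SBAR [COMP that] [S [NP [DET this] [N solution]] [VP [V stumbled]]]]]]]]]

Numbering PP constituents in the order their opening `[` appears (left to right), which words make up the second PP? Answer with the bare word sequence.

near your crystal through Elena

The PP opening brackets appear, in order, over: "above our modern empty crystal near your crystal through Elena"; "near your crystal through Elena"; "through Elena". The second one spans "near your crystal through Elena".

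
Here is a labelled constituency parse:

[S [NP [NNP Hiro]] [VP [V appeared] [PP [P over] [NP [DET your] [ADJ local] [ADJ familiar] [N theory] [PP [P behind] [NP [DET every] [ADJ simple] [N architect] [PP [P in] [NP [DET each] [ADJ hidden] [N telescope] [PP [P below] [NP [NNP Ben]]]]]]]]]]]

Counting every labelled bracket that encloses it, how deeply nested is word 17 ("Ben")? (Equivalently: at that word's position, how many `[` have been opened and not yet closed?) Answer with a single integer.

The word sits inside NNP, which is inside NP, inside PP, inside NP, inside PP, inside NP, inside PP, inside NP, inside PP, inside VP, inside S — 11 brackets in all.

11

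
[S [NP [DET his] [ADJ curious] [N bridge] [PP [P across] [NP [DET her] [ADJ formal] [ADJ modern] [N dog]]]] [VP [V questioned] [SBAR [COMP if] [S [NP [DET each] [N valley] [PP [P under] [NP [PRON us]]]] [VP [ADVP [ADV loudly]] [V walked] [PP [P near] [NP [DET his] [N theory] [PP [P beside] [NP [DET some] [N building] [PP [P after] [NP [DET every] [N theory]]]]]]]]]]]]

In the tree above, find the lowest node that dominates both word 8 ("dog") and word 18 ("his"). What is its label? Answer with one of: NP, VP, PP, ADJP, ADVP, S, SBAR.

Both words fall inside [S his curious bridge across her formal modern dog questioned if each valley under us loudly walked near his theory beside some building after every theory] (words 1–25), and no smaller constituent contains them both. Label: S.

S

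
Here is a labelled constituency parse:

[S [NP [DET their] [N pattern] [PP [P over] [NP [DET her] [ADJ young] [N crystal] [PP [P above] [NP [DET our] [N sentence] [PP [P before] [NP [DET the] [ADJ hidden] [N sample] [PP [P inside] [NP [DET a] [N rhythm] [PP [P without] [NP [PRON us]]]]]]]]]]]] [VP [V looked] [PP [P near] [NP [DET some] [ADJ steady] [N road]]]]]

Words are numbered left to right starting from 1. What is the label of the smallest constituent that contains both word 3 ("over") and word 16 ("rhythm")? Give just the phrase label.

PP

Word 3 lies under S → NP → PP → P; word 16 lies under S → NP → PP → NP → PP → NP → PP → NP → PP → NP → N. The lowest shared node is the PP.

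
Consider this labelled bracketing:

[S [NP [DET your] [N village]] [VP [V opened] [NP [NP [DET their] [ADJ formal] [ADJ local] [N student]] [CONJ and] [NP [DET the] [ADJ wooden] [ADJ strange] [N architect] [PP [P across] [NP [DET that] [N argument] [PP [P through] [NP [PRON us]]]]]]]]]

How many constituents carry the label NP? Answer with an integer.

6

The NP constituents are: [NP your village]; [NP their formal local student and the wooden strange architect across that argument through us]; [NP their formal local student]; [NP the wooden strange architect across that argument through us]; [NP that argument through us]; [NP us]. Total: 6.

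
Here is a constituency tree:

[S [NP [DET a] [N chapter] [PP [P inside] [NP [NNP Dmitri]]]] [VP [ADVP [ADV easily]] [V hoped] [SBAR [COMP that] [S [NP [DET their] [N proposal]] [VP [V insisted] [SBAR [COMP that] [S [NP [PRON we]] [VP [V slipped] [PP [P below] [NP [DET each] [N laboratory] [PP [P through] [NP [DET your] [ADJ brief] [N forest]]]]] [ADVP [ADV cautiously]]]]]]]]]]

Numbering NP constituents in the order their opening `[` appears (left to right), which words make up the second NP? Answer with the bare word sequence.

In left-to-right order the NP constituents are "a chapter inside Dmitri"; "Dmitri"; "their proposal"; "we"; "each laboratory through your brief forest"; "your brief forest". Number 2 is "Dmitri".

Dmitri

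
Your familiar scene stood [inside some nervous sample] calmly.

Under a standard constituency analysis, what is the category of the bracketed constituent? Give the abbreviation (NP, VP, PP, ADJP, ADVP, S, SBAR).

The bracketed span "inside some nervous sample" is headed by "inside", making it a prepositional phrase (PP).

PP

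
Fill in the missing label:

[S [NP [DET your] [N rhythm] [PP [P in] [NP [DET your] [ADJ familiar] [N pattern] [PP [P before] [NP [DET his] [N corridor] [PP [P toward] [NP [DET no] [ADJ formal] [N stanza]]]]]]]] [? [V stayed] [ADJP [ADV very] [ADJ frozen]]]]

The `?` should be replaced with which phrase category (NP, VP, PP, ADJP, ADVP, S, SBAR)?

A constituent whose immediate children are V 'stayed', ADJP is a verb phrase: VP.

VP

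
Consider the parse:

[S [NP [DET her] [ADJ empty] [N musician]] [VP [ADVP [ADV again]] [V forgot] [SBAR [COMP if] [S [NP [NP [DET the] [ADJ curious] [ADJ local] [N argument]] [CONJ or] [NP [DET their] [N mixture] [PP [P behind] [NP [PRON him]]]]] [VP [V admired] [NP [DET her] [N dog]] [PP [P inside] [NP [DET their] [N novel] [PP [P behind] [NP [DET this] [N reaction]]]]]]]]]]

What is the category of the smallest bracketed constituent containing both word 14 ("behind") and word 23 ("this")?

Both words fall inside [S the curious local argument or their mixture behind him admired her dog inside their novel behind this reaction] (words 7–24), and no smaller constituent contains them both. Label: S.

S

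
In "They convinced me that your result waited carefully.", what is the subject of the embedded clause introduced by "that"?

The subject of the embedded clause introduced by "that" is the NP immediately before the verb "waited": "your result".

your result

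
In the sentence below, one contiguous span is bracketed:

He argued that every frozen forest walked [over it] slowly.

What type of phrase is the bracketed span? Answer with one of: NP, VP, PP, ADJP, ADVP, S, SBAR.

PP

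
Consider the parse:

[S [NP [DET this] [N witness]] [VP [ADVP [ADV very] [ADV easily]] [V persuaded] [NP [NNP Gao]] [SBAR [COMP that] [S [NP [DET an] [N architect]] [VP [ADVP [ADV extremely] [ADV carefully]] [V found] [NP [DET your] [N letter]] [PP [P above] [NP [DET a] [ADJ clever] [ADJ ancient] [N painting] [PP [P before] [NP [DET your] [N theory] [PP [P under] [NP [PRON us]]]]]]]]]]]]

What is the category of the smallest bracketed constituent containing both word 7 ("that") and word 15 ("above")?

Both words fall inside [SBAR that an architect extremely carefully found your letter above a clever ancient painting before your theory under us] (words 7–24), and no smaller constituent contains them both. Label: SBAR.

SBAR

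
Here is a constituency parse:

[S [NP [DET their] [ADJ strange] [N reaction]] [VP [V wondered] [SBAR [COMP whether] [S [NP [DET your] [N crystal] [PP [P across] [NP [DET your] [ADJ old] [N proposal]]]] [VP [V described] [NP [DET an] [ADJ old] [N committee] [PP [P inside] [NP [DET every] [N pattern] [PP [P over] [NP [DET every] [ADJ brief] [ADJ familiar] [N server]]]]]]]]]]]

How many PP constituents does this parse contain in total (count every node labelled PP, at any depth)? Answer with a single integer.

3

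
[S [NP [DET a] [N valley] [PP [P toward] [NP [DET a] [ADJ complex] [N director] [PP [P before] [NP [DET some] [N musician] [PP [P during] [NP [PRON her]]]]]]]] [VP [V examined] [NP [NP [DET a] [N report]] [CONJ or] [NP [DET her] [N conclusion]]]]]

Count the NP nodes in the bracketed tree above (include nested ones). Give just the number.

7

Listing each NP by its span: [NP a valley toward a complex director before some musician during her]; [NP a complex director before some musician during her]; [NP some musician during her]; [NP her]; [NP a report or her conclusion]; [NP a report] … — that makes 7.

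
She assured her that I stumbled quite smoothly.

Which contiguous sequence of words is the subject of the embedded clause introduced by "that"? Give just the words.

I

The subject of the embedded clause introduced by "that" is the NP immediately before the verb "stumbled": "I".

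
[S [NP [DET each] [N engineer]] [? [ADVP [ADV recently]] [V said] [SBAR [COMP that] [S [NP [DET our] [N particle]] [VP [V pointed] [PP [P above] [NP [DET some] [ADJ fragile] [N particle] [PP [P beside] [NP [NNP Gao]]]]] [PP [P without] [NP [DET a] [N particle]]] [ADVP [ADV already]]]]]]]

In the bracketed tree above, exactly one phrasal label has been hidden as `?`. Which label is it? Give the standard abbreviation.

The `?` node immediately contains: ADVP, V 'said', SBAR. That is the internal structure of a verb phrase, so the label is VP.

VP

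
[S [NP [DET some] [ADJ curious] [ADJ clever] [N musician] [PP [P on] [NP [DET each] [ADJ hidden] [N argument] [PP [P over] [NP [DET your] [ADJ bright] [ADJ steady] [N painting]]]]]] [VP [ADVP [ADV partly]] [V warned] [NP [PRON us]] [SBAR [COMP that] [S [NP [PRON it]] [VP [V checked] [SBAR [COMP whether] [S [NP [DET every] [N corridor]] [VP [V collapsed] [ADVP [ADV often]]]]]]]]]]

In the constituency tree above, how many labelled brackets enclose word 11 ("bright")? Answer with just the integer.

7

The word sits inside ADJ, which is inside NP, inside PP, inside NP, inside PP, inside NP, inside S — 7 brackets in all.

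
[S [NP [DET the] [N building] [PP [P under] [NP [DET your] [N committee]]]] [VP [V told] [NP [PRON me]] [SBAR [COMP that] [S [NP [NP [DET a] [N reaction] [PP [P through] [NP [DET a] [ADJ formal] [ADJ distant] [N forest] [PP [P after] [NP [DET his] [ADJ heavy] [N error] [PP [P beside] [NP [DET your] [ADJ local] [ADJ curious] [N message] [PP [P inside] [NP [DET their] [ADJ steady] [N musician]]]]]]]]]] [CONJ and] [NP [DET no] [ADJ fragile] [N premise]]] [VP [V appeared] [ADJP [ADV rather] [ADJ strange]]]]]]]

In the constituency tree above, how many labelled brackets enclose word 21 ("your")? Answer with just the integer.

13

Path from the root down to the word: S → VP → SBAR → S → NP → NP → PP → NP → PP → NP → PP → NP → DET. That is 13 enclosing brackets.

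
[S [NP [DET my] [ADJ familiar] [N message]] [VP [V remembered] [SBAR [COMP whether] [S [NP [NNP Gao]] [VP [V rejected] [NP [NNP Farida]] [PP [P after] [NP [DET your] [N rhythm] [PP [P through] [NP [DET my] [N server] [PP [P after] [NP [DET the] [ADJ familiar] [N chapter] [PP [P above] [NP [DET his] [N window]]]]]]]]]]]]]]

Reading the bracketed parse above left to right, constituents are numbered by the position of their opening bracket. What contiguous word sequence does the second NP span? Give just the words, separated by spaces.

The NP opening brackets appear, in order, over: "my familiar message"; "Gao"; "Farida"; "your rhythm through my server after the familiar chapter above his window"; "my server after the familiar chapter above his window"; "the familiar chapter above his window"; "his window". The second one spans "Gao".

Gao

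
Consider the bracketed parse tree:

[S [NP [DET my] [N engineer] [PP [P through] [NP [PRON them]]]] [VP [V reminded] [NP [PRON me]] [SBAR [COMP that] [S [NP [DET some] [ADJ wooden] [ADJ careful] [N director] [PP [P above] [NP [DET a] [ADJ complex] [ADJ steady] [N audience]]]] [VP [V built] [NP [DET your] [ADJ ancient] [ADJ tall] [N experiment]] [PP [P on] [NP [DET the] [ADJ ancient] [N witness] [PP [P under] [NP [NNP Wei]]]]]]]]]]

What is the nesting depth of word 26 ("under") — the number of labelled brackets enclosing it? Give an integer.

The word sits inside P, which is inside PP, inside NP, inside PP, inside VP, inside S, inside SBAR, inside VP, inside S — 9 brackets in all.

9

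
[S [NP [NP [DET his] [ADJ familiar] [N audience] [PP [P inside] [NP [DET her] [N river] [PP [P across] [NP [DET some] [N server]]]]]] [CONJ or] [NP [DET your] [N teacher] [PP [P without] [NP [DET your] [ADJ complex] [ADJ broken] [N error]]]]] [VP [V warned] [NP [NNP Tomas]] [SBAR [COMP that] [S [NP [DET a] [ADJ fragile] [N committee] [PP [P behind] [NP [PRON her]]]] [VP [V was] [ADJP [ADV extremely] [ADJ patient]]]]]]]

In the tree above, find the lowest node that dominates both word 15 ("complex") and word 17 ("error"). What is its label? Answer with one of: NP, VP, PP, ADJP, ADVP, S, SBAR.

NP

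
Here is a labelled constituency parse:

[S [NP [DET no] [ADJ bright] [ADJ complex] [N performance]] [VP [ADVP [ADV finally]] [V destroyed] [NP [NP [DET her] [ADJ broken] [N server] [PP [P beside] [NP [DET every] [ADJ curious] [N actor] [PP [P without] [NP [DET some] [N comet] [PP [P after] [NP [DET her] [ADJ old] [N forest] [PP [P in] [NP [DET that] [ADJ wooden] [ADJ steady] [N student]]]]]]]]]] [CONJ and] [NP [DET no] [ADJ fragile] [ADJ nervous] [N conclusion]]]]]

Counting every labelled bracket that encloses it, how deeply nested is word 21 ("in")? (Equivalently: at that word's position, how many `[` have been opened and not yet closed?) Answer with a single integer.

Counting open brackets not yet closed at "in": [S [VP [NP [NP [PP [NP [PP [NP [PP [NP [PP [P = 12.

12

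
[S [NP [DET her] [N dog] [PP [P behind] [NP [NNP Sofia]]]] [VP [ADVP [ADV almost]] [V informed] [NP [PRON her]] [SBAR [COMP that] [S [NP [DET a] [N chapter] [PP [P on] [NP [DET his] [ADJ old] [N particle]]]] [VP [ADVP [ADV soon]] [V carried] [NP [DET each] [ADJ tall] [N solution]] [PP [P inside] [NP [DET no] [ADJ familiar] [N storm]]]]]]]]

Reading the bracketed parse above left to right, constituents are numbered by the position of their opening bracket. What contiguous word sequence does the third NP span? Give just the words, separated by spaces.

The NP opening brackets appear, in order, over: "her dog behind Sofia"; "Sofia"; "her"; "a chapter on his old particle"; "his old particle"; "each tall solution"; "no familiar storm". The third one spans "her".

her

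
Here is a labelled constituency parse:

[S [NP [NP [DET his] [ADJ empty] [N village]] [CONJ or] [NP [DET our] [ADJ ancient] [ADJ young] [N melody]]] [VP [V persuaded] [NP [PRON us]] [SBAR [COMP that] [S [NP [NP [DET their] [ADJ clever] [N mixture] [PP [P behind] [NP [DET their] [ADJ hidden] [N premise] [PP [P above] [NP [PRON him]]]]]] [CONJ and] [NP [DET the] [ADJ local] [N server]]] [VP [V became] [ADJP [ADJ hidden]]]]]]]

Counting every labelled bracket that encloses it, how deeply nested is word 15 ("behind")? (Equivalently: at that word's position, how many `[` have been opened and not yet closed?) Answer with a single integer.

8

The word sits inside P, which is inside PP, inside NP, inside NP, inside S, inside SBAR, inside VP, inside S — 8 brackets in all.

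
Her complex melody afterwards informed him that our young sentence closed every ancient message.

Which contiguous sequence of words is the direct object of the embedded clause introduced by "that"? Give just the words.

every ancient message

The verb of the embedded clause introduced by "that" is "closed"; its direct object is the NP "every ancient message".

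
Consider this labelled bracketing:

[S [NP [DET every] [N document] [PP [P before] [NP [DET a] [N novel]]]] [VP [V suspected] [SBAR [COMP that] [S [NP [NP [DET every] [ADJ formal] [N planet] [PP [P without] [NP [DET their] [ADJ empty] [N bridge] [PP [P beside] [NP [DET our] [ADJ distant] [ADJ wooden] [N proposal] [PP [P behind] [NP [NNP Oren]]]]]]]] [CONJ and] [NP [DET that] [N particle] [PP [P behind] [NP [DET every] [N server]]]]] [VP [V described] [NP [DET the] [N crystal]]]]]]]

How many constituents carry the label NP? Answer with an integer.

The NP constituents are: [NP every document before a novel]; [NP a novel]; [NP every formal planet without their empty bridge beside our distant wooden proposal behind Oren and that particle behind every server]; [NP every formal planet without their empty bridge beside our distant wooden proposal behind Oren]; [NP their empty bridge beside our distant wooden proposal behind Oren]; [NP our distant wooden proposal behind Oren] …. Total: 10.

10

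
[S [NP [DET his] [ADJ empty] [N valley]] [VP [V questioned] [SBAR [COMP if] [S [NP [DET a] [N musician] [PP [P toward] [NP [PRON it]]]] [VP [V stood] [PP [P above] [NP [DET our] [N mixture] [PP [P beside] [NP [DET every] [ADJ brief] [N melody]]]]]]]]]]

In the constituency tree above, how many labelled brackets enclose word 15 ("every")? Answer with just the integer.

Counting open brackets not yet closed at "every": [S [VP [SBAR [S [VP [PP [NP [PP [NP [DET = 10.

10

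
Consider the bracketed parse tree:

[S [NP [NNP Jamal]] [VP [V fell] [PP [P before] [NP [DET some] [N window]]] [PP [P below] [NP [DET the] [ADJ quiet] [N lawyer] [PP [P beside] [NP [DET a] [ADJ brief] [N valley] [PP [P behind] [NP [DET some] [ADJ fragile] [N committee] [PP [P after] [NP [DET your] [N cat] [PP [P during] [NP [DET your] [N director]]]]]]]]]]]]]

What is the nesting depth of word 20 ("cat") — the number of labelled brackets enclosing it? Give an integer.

11

Counting open brackets not yet closed at "cat": [S [VP [PP [NP [PP [NP [PP [NP [PP [NP [N = 11.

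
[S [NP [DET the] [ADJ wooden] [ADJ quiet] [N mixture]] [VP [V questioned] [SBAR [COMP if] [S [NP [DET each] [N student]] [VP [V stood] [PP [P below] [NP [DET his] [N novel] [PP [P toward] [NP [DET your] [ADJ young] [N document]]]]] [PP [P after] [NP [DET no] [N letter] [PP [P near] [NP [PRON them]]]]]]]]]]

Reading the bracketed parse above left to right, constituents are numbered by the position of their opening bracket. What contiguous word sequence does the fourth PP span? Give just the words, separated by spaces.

near them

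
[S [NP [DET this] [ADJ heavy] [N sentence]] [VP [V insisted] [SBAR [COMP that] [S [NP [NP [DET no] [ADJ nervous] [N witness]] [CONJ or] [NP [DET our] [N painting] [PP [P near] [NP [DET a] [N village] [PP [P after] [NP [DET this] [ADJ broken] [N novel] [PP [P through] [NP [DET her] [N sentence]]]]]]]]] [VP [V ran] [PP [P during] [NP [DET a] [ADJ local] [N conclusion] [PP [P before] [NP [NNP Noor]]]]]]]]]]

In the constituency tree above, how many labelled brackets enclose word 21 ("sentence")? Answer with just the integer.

13

The word sits inside N, which is inside NP, inside PP, inside NP, inside PP, inside NP, inside PP, inside NP, inside NP, inside S, inside SBAR, inside VP, inside S — 13 brackets in all.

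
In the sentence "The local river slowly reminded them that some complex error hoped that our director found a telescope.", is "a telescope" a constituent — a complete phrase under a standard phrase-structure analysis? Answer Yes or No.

"a telescope" is exactly the noun phrase [NP a telescope], a complete constituent.

Yes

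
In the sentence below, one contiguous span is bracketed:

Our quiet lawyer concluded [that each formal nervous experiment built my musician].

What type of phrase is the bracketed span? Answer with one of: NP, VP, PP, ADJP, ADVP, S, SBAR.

SBAR

The span is built around the complementizer "that" — a subordinate clause (SBAR).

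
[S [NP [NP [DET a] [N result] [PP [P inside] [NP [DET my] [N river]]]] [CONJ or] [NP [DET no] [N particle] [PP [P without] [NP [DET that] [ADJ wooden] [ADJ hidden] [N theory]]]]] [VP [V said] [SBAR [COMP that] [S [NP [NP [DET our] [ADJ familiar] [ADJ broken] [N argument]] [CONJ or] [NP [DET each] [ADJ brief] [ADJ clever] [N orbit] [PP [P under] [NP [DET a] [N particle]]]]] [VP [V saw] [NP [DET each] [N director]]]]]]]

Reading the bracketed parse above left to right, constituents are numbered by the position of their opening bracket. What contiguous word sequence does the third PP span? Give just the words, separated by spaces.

under a particle

The PP opening brackets appear, in order, over: "inside my river"; "without that wooden hidden theory"; "under a particle". The third one spans "under a particle".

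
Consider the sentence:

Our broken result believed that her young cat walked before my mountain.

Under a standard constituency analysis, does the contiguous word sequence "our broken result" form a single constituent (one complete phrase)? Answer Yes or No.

"our broken result" is exactly the noun phrase [NP our broken result], a complete constituent.

Yes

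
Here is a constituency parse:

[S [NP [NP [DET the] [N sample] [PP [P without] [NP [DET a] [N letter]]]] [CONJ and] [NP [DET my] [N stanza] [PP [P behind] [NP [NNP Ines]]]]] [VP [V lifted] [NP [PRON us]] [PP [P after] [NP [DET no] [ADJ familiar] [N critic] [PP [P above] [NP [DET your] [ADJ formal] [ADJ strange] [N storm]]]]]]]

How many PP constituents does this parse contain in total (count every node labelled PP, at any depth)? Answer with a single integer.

Scanning left to right, an opening `[PP` appears at word positions 3, 9, 13, 17 — 4 in total.

4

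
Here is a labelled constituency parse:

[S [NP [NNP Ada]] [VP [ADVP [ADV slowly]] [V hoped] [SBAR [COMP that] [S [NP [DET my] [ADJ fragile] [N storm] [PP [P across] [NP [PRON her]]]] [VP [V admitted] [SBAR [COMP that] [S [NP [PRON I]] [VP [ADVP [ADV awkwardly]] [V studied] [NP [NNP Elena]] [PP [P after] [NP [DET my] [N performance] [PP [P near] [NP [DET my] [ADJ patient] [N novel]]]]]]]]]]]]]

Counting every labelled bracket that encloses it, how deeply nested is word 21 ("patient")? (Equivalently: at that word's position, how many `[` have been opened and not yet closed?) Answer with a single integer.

13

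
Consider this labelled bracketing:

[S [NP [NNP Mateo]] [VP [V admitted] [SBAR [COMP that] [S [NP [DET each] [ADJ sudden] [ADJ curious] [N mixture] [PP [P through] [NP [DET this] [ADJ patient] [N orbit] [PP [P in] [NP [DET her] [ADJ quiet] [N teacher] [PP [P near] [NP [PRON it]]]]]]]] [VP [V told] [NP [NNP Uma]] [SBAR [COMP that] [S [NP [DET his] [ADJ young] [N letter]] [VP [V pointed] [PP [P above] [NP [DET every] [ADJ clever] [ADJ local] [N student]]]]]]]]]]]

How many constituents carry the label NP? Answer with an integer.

Listing each NP by its span: [NP Mateo]; [NP each sudden curious mixture through this patient orbit in her quiet teacher near it]; [NP this patient orbit in her quiet teacher near it]; [NP her quiet teacher near it]; [NP it]; [NP Uma] … — that makes 8.

8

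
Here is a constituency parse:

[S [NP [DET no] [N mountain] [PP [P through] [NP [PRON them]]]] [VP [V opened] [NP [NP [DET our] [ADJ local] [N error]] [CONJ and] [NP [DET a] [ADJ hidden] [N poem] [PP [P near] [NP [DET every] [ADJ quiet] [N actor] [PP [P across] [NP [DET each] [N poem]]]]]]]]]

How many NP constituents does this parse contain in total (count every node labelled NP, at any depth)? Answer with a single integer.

7

The NP constituents are: [NP no mountain through them]; [NP them]; [NP our local error and a hidden poem near every quiet actor across each poem]; [NP our local error]; [NP a hidden poem near every quiet actor across each poem]; [NP every quiet actor across each poem] …. Total: 7.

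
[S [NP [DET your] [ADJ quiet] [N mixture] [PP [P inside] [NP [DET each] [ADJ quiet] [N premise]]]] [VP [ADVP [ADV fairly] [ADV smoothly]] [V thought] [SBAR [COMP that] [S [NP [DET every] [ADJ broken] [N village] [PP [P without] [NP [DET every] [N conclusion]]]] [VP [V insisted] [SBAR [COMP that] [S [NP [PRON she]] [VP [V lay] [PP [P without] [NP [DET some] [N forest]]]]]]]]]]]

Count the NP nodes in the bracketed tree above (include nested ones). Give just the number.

Scanning left to right, an opening `[NP` appears at word positions 1, 5, 12, 16, 20, 23 — 6 in total.

6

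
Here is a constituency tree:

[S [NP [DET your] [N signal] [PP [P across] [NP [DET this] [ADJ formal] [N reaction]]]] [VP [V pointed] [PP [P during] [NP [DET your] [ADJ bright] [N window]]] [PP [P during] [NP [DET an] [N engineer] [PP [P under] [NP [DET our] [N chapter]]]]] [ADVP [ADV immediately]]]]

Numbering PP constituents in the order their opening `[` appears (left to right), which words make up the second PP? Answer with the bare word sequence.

Opening `[PP` markers occur at word positions 3, 8, 12, 15; the second of these opens the constituent [PP during your bright window].

during your bright window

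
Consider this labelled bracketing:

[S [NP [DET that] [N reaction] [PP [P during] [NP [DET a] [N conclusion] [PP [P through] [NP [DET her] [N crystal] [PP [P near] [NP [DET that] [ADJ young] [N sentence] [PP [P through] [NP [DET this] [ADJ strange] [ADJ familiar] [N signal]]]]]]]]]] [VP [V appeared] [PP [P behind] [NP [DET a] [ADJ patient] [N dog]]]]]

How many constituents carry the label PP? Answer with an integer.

5

The PP constituents are: [PP during a conclusion through her crystal near that young sentence through this strange familiar signal]; [PP through her crystal near that young sentence through this strange familiar signal]; [PP near that young sentence through this strange familiar signal]; [PP through this strange familiar signal]; [PP behind a patient dog]. Total: 5.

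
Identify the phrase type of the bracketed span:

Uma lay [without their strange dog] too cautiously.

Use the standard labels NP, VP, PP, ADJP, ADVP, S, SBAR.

PP

The bracketed span "without their strange dog" is headed by "without", making it a prepositional phrase (PP).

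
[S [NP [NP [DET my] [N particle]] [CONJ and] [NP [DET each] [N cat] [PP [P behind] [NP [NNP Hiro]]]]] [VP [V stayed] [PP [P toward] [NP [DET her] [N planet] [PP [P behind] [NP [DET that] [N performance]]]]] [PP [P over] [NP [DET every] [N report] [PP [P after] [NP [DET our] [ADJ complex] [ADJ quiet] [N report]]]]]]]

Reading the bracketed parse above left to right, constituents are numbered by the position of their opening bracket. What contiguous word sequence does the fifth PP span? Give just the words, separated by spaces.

after our complex quiet report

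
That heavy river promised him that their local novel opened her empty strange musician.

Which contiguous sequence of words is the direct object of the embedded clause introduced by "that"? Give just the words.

her empty strange musician

The verb of the embedded clause introduced by "that" is "opened"; its direct object is the NP "her empty strange musician".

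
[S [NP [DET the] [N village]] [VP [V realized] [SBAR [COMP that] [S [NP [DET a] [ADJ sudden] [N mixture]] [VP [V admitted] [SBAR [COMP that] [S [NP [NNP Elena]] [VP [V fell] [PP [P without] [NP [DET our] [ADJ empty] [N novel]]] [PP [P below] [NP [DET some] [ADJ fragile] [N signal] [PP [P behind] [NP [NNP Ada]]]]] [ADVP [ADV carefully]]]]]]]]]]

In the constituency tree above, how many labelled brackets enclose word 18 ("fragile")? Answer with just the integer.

11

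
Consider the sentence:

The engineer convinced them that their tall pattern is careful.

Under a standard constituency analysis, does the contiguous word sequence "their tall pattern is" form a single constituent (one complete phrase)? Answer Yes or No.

The smallest constituent containing the whole sequence is the clause [S their tall pattern is careful], but the sequence is only part of it — it straddles the boundary between noun phrase "their tall pattern" and verb phrase "is careful".

No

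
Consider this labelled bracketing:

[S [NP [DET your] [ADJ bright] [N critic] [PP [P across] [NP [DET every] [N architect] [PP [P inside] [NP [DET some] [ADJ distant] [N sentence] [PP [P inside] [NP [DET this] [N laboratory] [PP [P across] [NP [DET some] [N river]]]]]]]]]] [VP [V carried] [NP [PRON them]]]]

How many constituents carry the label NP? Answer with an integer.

Listing each NP by its span: [NP your bright critic across every architect inside some distant sentence inside this laboratory across some river]; [NP every architect inside some distant sentence inside this laboratory across some river]; [NP some distant sentence inside this laboratory across some river]; [NP this laboratory across some river]; [NP some river]; [NP them] — that makes 6.

6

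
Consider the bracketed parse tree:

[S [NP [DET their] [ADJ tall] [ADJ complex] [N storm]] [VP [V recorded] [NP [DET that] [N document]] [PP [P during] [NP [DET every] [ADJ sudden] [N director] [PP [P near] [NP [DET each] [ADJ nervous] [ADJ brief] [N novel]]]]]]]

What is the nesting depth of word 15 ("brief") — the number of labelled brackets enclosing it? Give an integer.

7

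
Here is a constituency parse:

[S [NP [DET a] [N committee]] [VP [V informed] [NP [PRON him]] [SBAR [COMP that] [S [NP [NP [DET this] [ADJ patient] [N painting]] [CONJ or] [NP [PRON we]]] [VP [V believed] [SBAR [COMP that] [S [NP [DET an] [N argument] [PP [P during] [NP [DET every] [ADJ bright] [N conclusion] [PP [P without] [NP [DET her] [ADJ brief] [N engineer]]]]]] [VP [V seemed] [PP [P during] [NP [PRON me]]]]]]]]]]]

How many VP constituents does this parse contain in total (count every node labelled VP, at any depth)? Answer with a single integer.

Listing each VP by its span: [VP informed him that this patient painting or we believed that an argument during every bright conclusion without her brief engineer seemed during me]; [VP believed that an argument during every bright conclusion without her brief engineer seemed during me]; [VP seemed during me] — that makes 3.

3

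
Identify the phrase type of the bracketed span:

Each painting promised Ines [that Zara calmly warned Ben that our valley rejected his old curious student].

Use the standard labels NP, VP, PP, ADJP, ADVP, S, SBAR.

The span is built around the complementizer "that" — a subordinate clause (SBAR).

SBAR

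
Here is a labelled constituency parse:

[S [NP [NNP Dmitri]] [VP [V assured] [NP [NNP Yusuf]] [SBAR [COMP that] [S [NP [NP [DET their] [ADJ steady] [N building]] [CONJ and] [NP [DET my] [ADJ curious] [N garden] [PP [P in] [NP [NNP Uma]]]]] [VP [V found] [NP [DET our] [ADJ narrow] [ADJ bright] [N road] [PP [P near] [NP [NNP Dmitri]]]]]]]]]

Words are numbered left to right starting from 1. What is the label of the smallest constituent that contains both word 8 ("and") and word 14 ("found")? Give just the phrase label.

S

Word 8 lies under S → VP → SBAR → S → NP → CONJ; word 14 lies under S → VP → SBAR → S → VP → V. The lowest shared node is the S.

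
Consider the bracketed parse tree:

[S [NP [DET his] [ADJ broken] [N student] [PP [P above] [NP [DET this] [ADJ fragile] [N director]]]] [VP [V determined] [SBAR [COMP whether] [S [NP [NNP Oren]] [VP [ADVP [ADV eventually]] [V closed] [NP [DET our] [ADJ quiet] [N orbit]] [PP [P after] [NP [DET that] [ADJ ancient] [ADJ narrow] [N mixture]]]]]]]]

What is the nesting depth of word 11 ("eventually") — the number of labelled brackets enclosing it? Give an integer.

Path from the root down to the word: S → VP → SBAR → S → VP → ADVP → ADV. That is 7 enclosing brackets.

7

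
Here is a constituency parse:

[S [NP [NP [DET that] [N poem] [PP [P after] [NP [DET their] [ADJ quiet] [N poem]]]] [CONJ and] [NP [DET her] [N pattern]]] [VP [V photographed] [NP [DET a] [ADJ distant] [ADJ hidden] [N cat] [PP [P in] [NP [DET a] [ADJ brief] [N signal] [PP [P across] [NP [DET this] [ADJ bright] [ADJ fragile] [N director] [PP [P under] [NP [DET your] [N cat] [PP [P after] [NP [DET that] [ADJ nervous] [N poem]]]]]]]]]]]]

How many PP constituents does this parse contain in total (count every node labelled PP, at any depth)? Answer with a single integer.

5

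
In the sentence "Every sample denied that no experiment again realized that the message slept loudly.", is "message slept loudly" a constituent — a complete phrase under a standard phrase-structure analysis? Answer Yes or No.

No

"message" belongs to the noun phrase "the message" while "loudly" belongs to the verb phrase "slept loudly"; a span that runs across that boundary is not a single phrase.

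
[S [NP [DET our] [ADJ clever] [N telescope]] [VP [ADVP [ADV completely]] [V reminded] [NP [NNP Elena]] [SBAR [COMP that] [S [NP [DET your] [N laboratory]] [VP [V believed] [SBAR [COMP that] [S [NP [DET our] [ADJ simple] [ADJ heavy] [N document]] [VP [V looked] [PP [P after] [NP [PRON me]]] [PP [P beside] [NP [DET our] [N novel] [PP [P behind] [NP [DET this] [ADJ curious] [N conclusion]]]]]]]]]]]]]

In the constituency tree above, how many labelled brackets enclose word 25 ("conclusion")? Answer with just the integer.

13

Counting open brackets not yet closed at "conclusion": [S [VP [SBAR [S [VP [SBAR [S [VP [PP [NP [PP [NP [N = 13.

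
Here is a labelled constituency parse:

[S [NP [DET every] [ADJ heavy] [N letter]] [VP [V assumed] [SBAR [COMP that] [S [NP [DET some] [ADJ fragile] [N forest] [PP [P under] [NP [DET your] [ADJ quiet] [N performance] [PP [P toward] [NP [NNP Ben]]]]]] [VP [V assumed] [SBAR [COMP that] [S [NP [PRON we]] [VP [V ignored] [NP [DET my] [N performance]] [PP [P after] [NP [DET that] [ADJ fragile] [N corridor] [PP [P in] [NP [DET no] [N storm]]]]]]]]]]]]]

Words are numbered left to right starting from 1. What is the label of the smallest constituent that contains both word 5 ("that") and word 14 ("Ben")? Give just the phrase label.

SBAR

Word 5 lies under S → VP → SBAR → COMP; word 14 lies under S → VP → SBAR → S → NP → PP → NP → PP → NP → NNP. The lowest shared node is the SBAR.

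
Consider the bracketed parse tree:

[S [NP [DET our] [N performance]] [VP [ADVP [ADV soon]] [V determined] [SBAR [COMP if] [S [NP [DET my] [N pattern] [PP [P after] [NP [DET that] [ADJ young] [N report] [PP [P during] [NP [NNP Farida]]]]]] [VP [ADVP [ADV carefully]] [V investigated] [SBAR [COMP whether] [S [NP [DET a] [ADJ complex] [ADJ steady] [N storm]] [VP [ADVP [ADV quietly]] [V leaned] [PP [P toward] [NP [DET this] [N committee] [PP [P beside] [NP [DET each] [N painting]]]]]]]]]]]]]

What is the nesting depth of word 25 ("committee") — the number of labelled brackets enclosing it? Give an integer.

11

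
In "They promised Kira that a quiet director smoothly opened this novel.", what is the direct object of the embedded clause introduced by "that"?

this novel

The verb of the embedded clause introduced by "that" is "opened"; its direct object is the NP "this novel".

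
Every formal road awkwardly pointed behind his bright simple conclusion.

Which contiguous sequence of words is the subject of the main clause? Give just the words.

The subject of the main clause is the NP immediately before the verb "pointed": "every formal road".

every formal road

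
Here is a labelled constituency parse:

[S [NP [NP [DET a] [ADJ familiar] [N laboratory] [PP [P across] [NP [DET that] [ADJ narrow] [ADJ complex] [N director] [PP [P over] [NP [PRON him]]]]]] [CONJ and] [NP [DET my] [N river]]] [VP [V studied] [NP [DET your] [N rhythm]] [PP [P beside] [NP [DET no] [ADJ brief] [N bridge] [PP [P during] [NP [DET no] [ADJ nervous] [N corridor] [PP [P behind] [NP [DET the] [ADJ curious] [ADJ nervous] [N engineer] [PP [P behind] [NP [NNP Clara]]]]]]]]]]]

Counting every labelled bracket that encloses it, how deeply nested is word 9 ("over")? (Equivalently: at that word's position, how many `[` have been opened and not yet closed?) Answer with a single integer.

7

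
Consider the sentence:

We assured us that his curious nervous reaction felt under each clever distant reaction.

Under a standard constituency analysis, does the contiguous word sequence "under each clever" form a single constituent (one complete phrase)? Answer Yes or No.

"under" belongs to the preposition "under" while "clever" belongs to the noun phrase "each clever distant reaction"; a span that runs across that boundary is not a single phrase.

No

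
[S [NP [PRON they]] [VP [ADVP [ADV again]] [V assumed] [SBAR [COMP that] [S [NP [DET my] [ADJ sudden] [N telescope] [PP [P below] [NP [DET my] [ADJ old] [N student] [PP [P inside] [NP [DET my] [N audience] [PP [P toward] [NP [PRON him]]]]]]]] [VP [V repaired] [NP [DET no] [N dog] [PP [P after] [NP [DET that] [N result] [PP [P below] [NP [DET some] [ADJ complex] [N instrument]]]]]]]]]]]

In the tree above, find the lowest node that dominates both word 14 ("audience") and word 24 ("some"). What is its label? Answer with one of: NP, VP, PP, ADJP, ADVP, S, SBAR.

S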